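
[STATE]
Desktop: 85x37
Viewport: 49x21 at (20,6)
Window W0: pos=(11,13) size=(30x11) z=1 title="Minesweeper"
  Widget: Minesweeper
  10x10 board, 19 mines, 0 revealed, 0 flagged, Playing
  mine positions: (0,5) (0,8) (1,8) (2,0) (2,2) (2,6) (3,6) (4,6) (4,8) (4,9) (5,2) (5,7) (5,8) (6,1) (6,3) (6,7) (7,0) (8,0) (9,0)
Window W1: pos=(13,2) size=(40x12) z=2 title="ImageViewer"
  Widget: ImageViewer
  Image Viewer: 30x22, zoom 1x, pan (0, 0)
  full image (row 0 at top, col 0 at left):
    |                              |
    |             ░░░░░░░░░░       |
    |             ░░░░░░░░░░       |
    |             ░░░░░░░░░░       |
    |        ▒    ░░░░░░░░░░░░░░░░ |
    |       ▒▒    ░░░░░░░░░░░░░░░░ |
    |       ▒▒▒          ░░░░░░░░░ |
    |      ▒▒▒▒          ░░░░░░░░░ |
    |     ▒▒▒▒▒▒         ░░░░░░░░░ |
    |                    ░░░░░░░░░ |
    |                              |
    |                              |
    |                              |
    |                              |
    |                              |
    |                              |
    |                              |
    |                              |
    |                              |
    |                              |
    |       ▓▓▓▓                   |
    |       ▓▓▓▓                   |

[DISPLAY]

       ░░░░░░░░░░               ┃                
       ░░░░░░░░░░               ┃                
       ░░░░░░░░░░               ┃                
  ▒    ░░░░░░░░░░░░░░░░         ┃                
 ▒▒    ░░░░░░░░░░░░░░░░         ┃                
 ▒▒▒          ░░░░░░░░░         ┃                
▒▒▒▒          ░░░░░░░░░         ┃                
━━━━━━━━━━━━━━━━━━━━━━━━━━━━━━━━┛                
eper                ┃                            
────────────────────┨                            
■■                  ┃                            
■■                  ┃                            
■■                  ┃                            
■■                  ┃                            
■■                  ┃                            
■■                  ┃                            
■■                  ┃                            
━━━━━━━━━━━━━━━━━━━━┛                            
                                                 
                                                 
                                                 


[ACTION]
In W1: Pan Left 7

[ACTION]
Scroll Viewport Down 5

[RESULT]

 ▒▒▒          ░░░░░░░░░         ┃                
▒▒▒▒          ░░░░░░░░░         ┃                
━━━━━━━━━━━━━━━━━━━━━━━━━━━━━━━━┛                
eper                ┃                            
────────────────────┨                            
■■                  ┃                            
■■                  ┃                            
■■                  ┃                            
■■                  ┃                            
■■                  ┃                            
■■                  ┃                            
■■                  ┃                            
━━━━━━━━━━━━━━━━━━━━┛                            
                                                 
                                                 
                                                 
                                                 
                                                 
                                                 
                                                 
                                                 


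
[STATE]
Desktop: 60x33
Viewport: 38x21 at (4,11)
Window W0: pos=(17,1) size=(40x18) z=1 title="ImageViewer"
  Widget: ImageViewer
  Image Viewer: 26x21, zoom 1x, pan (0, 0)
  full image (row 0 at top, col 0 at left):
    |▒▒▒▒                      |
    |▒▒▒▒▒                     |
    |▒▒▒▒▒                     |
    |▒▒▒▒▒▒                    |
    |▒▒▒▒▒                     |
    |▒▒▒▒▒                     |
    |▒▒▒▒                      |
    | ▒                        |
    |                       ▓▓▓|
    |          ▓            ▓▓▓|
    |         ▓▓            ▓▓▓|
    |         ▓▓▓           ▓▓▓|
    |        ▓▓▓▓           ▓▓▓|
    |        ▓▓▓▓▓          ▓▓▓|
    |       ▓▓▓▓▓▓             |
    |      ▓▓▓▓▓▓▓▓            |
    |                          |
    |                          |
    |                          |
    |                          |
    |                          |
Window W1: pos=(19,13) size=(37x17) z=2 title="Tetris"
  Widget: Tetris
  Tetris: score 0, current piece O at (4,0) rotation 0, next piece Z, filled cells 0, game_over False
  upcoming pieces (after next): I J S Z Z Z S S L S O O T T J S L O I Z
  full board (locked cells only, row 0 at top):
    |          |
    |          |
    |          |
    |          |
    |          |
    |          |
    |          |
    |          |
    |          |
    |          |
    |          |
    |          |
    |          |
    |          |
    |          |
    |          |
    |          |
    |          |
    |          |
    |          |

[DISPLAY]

             ┃ ▒                      
             ┃                       ▓
             ┃ ┏━━━━━━━━━━━━━━━━━━━━━━
             ┃ ┃ Tetris               
             ┃ ┠──────────────────────
             ┃ ┃          │Next:      
             ┃ ┃          │▓▓         
             ┗━┃          │ ▓▓        
               ┃          │           
               ┃          │           
               ┃          │           
               ┃          │Score:     
               ┃          │0          
               ┃          │           
               ┃          │           
               ┃          │           
               ┃          │           
               ┃          │           
               ┗━━━━━━━━━━━━━━━━━━━━━━
                                      
                                      


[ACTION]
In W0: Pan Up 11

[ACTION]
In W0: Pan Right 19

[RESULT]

             ┃                        
             ┃    ▓▓▓                 
             ┃ ┏━━━━━━━━━━━━━━━━━━━━━━
             ┃ ┃ Tetris               
             ┃ ┠──────────────────────
             ┃ ┃          │Next:      
             ┃ ┃          │▓▓         
             ┗━┃          │ ▓▓        
               ┃          │           
               ┃          │           
               ┃          │           
               ┃          │Score:     
               ┃          │0          
               ┃          │           
               ┃          │           
               ┃          │           
               ┃          │           
               ┃          │           
               ┗━━━━━━━━━━━━━━━━━━━━━━
                                      
                                      


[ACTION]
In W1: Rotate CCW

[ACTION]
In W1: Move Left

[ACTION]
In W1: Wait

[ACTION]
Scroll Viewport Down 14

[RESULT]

             ┃    ▓▓▓                 
             ┃ ┏━━━━━━━━━━━━━━━━━━━━━━
             ┃ ┃ Tetris               
             ┃ ┠──────────────────────
             ┃ ┃          │Next:      
             ┃ ┃          │▓▓         
             ┗━┃          │ ▓▓        
               ┃          │           
               ┃          │           
               ┃          │           
               ┃          │Score:     
               ┃          │0          
               ┃          │           
               ┃          │           
               ┃          │           
               ┃          │           
               ┃          │           
               ┗━━━━━━━━━━━━━━━━━━━━━━
                                      
                                      
                                      


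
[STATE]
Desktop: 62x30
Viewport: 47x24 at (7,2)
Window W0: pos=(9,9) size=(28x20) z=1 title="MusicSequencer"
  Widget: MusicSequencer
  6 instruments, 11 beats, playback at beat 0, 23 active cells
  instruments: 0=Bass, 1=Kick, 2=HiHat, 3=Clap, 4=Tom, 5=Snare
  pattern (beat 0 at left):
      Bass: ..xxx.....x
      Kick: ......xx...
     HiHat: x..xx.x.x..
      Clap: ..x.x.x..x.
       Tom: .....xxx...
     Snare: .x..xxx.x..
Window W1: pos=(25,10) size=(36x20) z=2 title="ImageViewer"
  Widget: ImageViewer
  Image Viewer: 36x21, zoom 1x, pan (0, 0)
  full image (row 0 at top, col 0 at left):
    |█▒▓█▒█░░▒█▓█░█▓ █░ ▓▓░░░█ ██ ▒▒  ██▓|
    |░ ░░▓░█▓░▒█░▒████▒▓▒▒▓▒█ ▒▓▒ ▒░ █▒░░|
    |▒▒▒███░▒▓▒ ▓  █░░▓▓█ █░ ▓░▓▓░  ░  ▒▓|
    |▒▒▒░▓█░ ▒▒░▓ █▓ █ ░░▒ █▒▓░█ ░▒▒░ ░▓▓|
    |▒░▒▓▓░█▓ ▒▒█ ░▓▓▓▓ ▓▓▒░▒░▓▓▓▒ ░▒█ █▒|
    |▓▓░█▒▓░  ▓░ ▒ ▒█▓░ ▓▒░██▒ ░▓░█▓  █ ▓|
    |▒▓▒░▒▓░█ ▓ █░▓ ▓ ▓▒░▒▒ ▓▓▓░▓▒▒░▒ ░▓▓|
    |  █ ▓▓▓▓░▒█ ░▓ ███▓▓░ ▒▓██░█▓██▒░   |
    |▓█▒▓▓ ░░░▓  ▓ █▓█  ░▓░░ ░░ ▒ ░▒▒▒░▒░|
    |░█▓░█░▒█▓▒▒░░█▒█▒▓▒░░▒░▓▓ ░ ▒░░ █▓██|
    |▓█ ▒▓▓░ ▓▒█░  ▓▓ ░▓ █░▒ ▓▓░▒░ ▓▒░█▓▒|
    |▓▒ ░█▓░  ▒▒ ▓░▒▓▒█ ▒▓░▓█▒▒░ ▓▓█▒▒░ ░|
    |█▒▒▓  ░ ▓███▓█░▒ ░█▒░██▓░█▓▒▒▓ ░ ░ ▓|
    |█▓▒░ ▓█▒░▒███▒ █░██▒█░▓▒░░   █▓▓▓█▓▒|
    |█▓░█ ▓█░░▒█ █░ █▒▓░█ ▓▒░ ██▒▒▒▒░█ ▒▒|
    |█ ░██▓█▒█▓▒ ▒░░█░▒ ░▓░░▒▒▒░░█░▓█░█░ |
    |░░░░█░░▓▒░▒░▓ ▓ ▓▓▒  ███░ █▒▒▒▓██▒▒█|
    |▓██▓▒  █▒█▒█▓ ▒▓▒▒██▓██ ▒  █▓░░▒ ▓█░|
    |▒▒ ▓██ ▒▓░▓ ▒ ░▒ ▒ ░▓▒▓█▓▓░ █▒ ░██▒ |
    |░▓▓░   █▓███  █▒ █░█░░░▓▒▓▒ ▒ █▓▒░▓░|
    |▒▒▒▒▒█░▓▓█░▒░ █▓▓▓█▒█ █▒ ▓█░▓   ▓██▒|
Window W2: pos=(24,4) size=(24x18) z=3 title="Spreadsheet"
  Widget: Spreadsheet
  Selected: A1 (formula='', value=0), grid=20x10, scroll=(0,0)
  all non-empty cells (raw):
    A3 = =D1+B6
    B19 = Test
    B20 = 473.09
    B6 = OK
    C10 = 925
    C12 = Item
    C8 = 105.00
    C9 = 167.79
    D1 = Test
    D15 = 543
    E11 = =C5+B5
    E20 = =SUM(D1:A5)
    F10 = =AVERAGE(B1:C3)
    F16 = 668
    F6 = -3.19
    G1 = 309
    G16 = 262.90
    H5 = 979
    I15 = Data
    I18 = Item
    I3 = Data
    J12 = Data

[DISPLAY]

                                               
                                               
                 ┏━━━━━━━━━━━━━━━━━━━━━━┓      
                 ┃ Spreadsheet          ┃      
                 ┠──────────────────────┨      
                 ┃A1:                   ┃      
                 ┃       A       B      ┃      
  ┏━━━━━━━━━━━━━━┃----------------------┃      
  ┃ MusicSequence┃  1      [0]       0  ┃━━━━━━
  ┠──────────────┃  2        0       0  ┃      
  ┃      ▼1234567┃  3 #ERR!          0  ┃──────
  ┃  Bass··███···┃  4        0       0  ┃░░█ ██
  ┃  Kick······██┃  5        0       0  ┃▒█ ▒▓▒
  ┃ HiHat█··██·█·┃  6        0OK        ┃░ ▓░▓▓
  ┃  Clap··█·█·█·┃  7        0       0  ┃█▒▓░█ 
  ┃   Tom·····███┃  8        0       0  ┃░▒░▓▓▓
  ┃ Snare·█··███·┃  9        0       0  ┃██▒ ░▓
  ┃              ┃ 10        0       0  ┃ ▓▓▓░▓
  ┃              ┃ 11        0       0  ┃▒▓██░█
  ┃              ┗━━━━━━━━━━━━━━━━━━━━━━┛░ ░░ ▒
  ┃               ┃░█▓░█░▒█▓▒▒░░█▒█▒▓▒░░▒░▓▓ ░ 
  ┃               ┃▓█ ▒▓▓░ ▓▒█░  ▓▓ ░▓ █░▒ ▓▓░▒
  ┃               ┃▓▒ ░█▓░  ▒▒ ▓░▒▓▒█ ▒▓░▓█▒▒░ 
  ┃               ┃█▒▒▓  ░ ▓███▓█░▒ ░█▒░██▓░█▓▒


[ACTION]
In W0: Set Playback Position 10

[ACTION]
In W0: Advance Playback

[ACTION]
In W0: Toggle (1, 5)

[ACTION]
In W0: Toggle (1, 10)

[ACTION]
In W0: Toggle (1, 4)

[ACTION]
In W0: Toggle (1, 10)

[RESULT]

                                               
                                               
                 ┏━━━━━━━━━━━━━━━━━━━━━━┓      
                 ┃ Spreadsheet          ┃      
                 ┠──────────────────────┨      
                 ┃A1:                   ┃      
                 ┃       A       B      ┃      
  ┏━━━━━━━━━━━━━━┃----------------------┃      
  ┃ MusicSequence┃  1      [0]       0  ┃━━━━━━
  ┠──────────────┃  2        0       0  ┃      
  ┃      ▼1234567┃  3 #ERR!          0  ┃──────
  ┃  Bass··███···┃  4        0       0  ┃░░█ ██
  ┃  Kick····████┃  5        0       0  ┃▒█ ▒▓▒
  ┃ HiHat█··██·█·┃  6        0OK        ┃░ ▓░▓▓
  ┃  Clap··█·█·█·┃  7        0       0  ┃█▒▓░█ 
  ┃   Tom·····███┃  8        0       0  ┃░▒░▓▓▓
  ┃ Snare·█··███·┃  9        0       0  ┃██▒ ░▓
  ┃              ┃ 10        0       0  ┃ ▓▓▓░▓
  ┃              ┃ 11        0       0  ┃▒▓██░█
  ┃              ┗━━━━━━━━━━━━━━━━━━━━━━┛░ ░░ ▒
  ┃               ┃░█▓░█░▒█▓▒▒░░█▒█▒▓▒░░▒░▓▓ ░ 
  ┃               ┃▓█ ▒▓▓░ ▓▒█░  ▓▓ ░▓ █░▒ ▓▓░▒
  ┃               ┃▓▒ ░█▓░  ▒▒ ▓░▒▓▒█ ▒▓░▓█▒▒░ 
  ┃               ┃█▒▒▓  ░ ▓███▓█░▒ ░█▒░██▓░█▓▒


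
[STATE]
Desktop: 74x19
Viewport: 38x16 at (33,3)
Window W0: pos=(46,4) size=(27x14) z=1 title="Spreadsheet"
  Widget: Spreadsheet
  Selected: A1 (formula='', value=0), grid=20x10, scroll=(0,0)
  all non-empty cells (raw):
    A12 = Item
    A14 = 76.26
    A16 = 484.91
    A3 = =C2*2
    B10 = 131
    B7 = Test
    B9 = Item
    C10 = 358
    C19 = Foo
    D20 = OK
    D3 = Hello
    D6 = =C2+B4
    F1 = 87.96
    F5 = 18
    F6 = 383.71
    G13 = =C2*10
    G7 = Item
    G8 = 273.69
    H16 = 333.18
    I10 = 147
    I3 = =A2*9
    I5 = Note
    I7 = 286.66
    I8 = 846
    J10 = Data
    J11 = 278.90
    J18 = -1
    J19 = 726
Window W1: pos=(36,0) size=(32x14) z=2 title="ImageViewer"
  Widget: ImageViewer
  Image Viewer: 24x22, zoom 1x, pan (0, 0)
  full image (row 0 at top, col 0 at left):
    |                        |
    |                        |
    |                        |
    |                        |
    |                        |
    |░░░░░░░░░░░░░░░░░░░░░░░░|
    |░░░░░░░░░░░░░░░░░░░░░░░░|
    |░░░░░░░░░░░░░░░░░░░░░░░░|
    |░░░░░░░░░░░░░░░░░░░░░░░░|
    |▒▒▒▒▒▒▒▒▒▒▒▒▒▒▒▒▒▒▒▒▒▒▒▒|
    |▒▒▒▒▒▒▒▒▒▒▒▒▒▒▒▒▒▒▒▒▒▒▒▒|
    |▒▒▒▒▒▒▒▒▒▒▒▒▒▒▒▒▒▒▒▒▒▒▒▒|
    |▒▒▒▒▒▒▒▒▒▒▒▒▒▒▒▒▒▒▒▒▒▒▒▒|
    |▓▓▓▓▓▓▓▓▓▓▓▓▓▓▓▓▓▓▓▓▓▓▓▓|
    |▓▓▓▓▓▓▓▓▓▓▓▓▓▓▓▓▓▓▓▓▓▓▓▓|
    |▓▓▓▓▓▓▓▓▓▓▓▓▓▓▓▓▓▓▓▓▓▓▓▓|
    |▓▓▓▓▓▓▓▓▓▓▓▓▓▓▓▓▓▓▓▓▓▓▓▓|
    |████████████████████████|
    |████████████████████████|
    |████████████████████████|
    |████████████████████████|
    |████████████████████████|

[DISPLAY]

   ┃                              ┃   
   ┃                              ┃━━━
   ┃                              ┃   
   ┃                              ┃───
   ┃                              ┃   
   ┃░░░░░░░░░░░░░░░░░░░░░░░░      ┃  C
   ┃░░░░░░░░░░░░░░░░░░░░░░░░      ┃---
   ┃░░░░░░░░░░░░░░░░░░░░░░░░      ┃   
   ┃░░░░░░░░░░░░░░░░░░░░░░░░      ┃   
   ┃▒▒▒▒▒▒▒▒▒▒▒▒▒▒▒▒▒▒▒▒▒▒▒▒      ┃   
   ┗━━━━━━━━━━━━━━━━━━━━━━━━━━━━━━┛   
             ┃  5        0       0    
             ┃  6        0       0    
             ┃  7        0Test        
             ┗━━━━━━━━━━━━━━━━━━━━━━━━
                                      


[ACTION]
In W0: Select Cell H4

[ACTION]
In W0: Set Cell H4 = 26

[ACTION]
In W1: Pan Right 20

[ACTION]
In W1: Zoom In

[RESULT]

   ┃                              ┃   
   ┃                              ┃━━━
   ┃                              ┃   
   ┃                              ┃───
   ┃                              ┃   
   ┃                              ┃  C
   ┃                              ┃---
   ┃                              ┃   
   ┃                              ┃   
   ┃                              ┃   
   ┗━━━━━━━━━━━━━━━━━━━━━━━━━━━━━━┛   
             ┃  5        0       0    
             ┃  6        0       0    
             ┃  7        0Test        
             ┗━━━━━━━━━━━━━━━━━━━━━━━━
                                      


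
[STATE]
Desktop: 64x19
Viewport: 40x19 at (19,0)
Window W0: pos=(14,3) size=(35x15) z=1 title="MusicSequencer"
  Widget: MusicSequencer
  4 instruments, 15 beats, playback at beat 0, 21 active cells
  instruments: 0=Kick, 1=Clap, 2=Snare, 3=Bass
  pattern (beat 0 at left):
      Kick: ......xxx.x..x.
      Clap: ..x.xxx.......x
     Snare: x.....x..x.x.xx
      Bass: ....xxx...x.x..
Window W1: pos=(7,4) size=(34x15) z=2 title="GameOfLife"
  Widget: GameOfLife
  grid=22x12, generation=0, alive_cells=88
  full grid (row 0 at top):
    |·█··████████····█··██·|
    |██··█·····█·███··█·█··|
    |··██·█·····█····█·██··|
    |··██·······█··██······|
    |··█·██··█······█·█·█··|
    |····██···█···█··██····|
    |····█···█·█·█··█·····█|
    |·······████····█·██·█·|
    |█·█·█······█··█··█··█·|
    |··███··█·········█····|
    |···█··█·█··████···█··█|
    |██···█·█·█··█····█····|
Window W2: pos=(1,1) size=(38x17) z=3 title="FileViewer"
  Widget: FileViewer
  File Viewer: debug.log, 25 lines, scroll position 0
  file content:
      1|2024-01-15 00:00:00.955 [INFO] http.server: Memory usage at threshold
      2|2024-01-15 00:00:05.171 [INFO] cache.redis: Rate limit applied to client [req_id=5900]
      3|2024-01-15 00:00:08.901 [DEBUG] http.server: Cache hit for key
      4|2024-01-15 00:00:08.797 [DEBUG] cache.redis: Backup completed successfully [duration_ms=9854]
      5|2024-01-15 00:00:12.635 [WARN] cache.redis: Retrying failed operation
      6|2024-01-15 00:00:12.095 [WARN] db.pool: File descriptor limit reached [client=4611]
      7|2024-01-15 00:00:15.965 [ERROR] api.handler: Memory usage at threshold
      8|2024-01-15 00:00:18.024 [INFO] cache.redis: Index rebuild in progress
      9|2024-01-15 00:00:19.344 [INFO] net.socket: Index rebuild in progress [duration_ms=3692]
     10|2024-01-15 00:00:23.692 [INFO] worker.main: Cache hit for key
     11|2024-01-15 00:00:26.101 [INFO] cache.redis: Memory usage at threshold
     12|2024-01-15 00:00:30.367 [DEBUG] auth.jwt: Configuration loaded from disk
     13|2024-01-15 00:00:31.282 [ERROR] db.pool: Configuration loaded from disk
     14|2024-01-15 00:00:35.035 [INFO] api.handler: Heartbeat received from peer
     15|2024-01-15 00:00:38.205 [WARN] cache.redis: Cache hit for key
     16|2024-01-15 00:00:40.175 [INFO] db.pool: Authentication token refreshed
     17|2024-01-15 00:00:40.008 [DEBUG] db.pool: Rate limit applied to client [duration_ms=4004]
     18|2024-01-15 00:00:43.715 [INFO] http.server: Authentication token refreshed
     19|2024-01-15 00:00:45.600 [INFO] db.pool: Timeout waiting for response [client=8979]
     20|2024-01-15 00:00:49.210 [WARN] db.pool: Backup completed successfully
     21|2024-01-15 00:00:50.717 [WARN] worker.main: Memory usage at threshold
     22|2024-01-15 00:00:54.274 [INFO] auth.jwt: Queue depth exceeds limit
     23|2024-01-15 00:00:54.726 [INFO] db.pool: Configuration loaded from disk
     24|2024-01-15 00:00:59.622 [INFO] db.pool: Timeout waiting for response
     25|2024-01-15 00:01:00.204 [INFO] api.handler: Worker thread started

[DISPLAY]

                                        
━━━━━━━━━━━━━━━━━━━┓                    
                   ┃                    
───────────────────┨━━━━━━━━━┓          
00.955 [INFO] http▲┃━┓       ┃          
05.171 [INFO] cach█┃ ┃───────┨          
08.901 [DEBUG] htt░┃─┨       ┃          
08.797 [DEBUG] cac░┃ ┃       ┃          
12.635 [WARN] cach░┃ ┃       ┃          
12.095 [WARN] db.p░┃ ┃       ┃          
15.965 [ERROR] api░┃ ┃       ┃          
18.024 [INFO] cach░┃ ┃       ┃          
19.344 [INFO] net.░┃ ┃       ┃          
23.692 [INFO] work░┃ ┃       ┃          
26.101 [INFO] cach░┃ ┃       ┃          
30.367 [DEBUG] aut░┃ ┃       ┃          
31.282 [ERROR] db.▼┃ ┃       ┃          
━━━━━━━━━━━━━━━━━━━┛ ┃━━━━━━━┛          
━━━━━━━━━━━━━━━━━━━━━┛                  


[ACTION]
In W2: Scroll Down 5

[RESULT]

                                        
━━━━━━━━━━━━━━━━━━━┓                    
                   ┃                    
───────────────────┨━━━━━━━━━┓          
12.095 [WARN] db.p▲┃━┓       ┃          
15.965 [ERROR] api░┃ ┃───────┨          
18.024 [INFO] cach░┃─┨       ┃          
19.344 [INFO] net.░┃ ┃       ┃          
23.692 [INFO] work░┃ ┃       ┃          
26.101 [INFO] cach█┃ ┃       ┃          
30.367 [DEBUG] aut░┃ ┃       ┃          
31.282 [ERROR] db.░┃ ┃       ┃          
35.035 [INFO] api.░┃ ┃       ┃          
38.205 [WARN] cach░┃ ┃       ┃          
40.175 [INFO] db.p░┃ ┃       ┃          
40.008 [DEBUG] db.░┃ ┃       ┃          
43.715 [INFO] http▼┃ ┃       ┃          
━━━━━━━━━━━━━━━━━━━┛ ┃━━━━━━━┛          
━━━━━━━━━━━━━━━━━━━━━┛                  


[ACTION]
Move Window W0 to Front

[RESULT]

                                        
━━━━━━━━━━━━━━━━━━━┓                    
                   ┃                    
━━━━━━━━━━━━━━━━━━━━━━━━━━━━━┓          
icSequencer                  ┃          
─────────────────────────────┨          
  ▼12345678901234            ┃          
ck······███·█··█·            ┃          
ap··█·███·······█            ┃          
re█·····█··█·█·██            ┃          
ss····███···█·█··            ┃          
                             ┃          
                             ┃          
                             ┃          
                             ┃          
                             ┃          
                             ┃          
━━━━━━━━━━━━━━━━━━━━━━━━━━━━━┛          
━━━━━━━━━━━━━━━━━━━━━┛                  


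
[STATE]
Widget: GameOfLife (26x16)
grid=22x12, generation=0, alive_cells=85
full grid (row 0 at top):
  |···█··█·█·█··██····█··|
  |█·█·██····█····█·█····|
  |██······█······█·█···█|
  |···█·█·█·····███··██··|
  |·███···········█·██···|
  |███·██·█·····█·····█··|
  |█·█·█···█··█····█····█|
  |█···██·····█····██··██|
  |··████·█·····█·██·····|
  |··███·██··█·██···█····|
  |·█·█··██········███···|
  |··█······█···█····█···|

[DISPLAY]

Gen: 0                    
···█··█·█·█··██····█··    
█·█·██····█····█·█····    
██······█······█·█···█    
···█·█·█·····███··██··    
·███···········█·██···    
███·██·█·····█·····█··    
█·█·█···█··█····█····█    
█···██·····█····██··██    
··████·█·····█·██·····    
··███·██··█·██···█····    
·█·█··██········███···    
··█······█···█····█···    
                          
                          
                          


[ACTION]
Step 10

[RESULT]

Gen: 10                   
··█···················    
·██···················    
█·············██······    
·███·██·······██····█·    
·██·███···········██·█    
·····················█    
·······██····█···█···█    
············█·█··█··█·    
············███···█···    
············███·····█·    
██········█··█····███·    
██·········██·········    
                          
                          
                          


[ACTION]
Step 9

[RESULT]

Gen: 19                   
·███··················    
█···················█·    
██·················█·█    
·█···········█·····█··    
··█████·····███·····██    
······██···███·██·····    
·····██···██···█·██···    
··········█·████···█··    
···········███·██···█·    
···············█····█·    
██··············█··█··    
██··············███···    
                          
                          
                          


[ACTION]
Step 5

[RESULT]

Gen: 24                   
··██··················    
··██········██········    
···█·······█·······█··    
·█·········█···██··█··    
█···········██·██···█·    
·██·····██············    
·····███··············    
·········█··██·██·█···    
·········███·████·····    
·············██·······    
██············█··█····    
██·············█·█····    
                          
                          
                          


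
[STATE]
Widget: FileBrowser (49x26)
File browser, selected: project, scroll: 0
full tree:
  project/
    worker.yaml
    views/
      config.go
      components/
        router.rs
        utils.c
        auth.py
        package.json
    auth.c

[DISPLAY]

> [-] project/                                   
    worker.yaml                                  
    [+] views/                                   
    auth.c                                       
                                                 
                                                 
                                                 
                                                 
                                                 
                                                 
                                                 
                                                 
                                                 
                                                 
                                                 
                                                 
                                                 
                                                 
                                                 
                                                 
                                                 
                                                 
                                                 
                                                 
                                                 
                                                 


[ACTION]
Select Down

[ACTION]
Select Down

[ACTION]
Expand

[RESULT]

  [-] project/                                   
    worker.yaml                                  
  > [-] views/                                   
      config.go                                  
      [+] components/                            
    auth.c                                       
                                                 
                                                 
                                                 
                                                 
                                                 
                                                 
                                                 
                                                 
                                                 
                                                 
                                                 
                                                 
                                                 
                                                 
                                                 
                                                 
                                                 
                                                 
                                                 
                                                 


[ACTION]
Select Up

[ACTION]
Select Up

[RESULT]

> [-] project/                                   
    worker.yaml                                  
    [-] views/                                   
      config.go                                  
      [+] components/                            
    auth.c                                       
                                                 
                                                 
                                                 
                                                 
                                                 
                                                 
                                                 
                                                 
                                                 
                                                 
                                                 
                                                 
                                                 
                                                 
                                                 
                                                 
                                                 
                                                 
                                                 
                                                 


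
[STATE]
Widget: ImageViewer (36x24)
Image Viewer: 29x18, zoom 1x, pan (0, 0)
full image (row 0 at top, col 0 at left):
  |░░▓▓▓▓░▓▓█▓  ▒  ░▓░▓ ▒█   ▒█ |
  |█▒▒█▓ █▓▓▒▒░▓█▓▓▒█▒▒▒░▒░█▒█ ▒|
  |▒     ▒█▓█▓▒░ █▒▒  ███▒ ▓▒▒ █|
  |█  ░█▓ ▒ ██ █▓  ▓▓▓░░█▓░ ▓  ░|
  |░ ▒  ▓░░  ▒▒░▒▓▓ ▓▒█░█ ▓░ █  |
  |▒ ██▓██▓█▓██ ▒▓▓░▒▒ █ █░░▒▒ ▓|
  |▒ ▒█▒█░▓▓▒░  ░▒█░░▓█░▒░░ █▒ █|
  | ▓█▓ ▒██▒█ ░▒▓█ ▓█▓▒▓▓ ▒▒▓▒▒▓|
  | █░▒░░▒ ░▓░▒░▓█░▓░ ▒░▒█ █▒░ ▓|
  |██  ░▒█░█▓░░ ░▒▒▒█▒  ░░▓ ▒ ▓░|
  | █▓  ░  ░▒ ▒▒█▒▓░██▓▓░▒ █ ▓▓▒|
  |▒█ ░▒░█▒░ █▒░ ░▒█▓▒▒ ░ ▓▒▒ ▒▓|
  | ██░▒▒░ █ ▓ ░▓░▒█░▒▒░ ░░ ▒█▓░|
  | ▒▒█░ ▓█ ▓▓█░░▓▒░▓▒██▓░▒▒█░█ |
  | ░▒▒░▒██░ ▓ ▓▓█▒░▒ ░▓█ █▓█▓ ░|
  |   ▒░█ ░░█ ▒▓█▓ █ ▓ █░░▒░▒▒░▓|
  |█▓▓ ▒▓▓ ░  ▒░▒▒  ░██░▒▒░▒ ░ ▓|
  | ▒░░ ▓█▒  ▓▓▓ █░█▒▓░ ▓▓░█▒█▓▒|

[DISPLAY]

░░▓▓▓▓░▓▓█▓  ▒  ░▓░▓ ▒█   ▒█        
█▒▒█▓ █▓▓▒▒░▓█▓▓▒█▒▒▒░▒░█▒█ ▒       
▒     ▒█▓█▓▒░ █▒▒  ███▒ ▓▒▒ █       
█  ░█▓ ▒ ██ █▓  ▓▓▓░░█▓░ ▓  ░       
░ ▒  ▓░░  ▒▒░▒▓▓ ▓▒█░█ ▓░ █         
▒ ██▓██▓█▓██ ▒▓▓░▒▒ █ █░░▒▒ ▓       
▒ ▒█▒█░▓▓▒░  ░▒█░░▓█░▒░░ █▒ █       
 ▓█▓ ▒██▒█ ░▒▓█ ▓█▓▒▓▓ ▒▒▓▒▒▓       
 █░▒░░▒ ░▓░▒░▓█░▓░ ▒░▒█ █▒░ ▓       
██  ░▒█░█▓░░ ░▒▒▒█▒  ░░▓ ▒ ▓░       
 █▓  ░  ░▒ ▒▒█▒▓░██▓▓░▒ █ ▓▓▒       
▒█ ░▒░█▒░ █▒░ ░▒█▓▒▒ ░ ▓▒▒ ▒▓       
 ██░▒▒░ █ ▓ ░▓░▒█░▒▒░ ░░ ▒█▓░       
 ▒▒█░ ▓█ ▓▓█░░▓▒░▓▒██▓░▒▒█░█        
 ░▒▒░▒██░ ▓ ▓▓█▒░▒ ░▓█ █▓█▓ ░       
   ▒░█ ░░█ ▒▓█▓ █ ▓ █░░▒░▒▒░▓       
█▓▓ ▒▓▓ ░  ▒░▒▒  ░██░▒▒░▒ ░ ▓       
 ▒░░ ▓█▒  ▓▓▓ █░█▒▓░ ▓▓░█▒█▓▒       
                                    
                                    
                                    
                                    
                                    
                                    


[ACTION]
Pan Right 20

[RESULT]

 ▒█   ▒█                            
▒░▒░█▒█ ▒                           
██▒ ▓▒▒ █                           
░█▓░ ▓  ░                           
░█ ▓░ █                             
█ █░░▒▒ ▓                           
░▒░░ █▒ █                           
▓▓ ▒▒▓▒▒▓                           
░▒█ █▒░ ▓                           
 ░░▓ ▒ ▓░                           
▓░▒ █ ▓▓▒                           
 ░ ▓▒▒ ▒▓                           
░ ░░ ▒█▓░                           
█▓░▒▒█░█                            
▓█ █▓█▓ ░                           
█░░▒░▒▒░▓                           
░▒▒░▒ ░ ▓                           
 ▓▓░█▒█▓▒                           
                                    
                                    
                                    
                                    
                                    
                                    


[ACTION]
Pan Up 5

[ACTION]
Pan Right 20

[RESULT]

                                    
                                    
                                    
                                    
                                    
                                    
                                    
                                    
                                    
                                    
                                    
                                    
                                    
                                    
                                    
                                    
                                    
                                    
                                    
                                    
                                    
                                    
                                    
                                    
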